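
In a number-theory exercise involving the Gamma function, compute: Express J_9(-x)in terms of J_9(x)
For integer n: J_n(-x) = (-1)^n J_n(x)
With n = 9: J_9(-x) = (-1)^9 J_9(x) = -J_9(x)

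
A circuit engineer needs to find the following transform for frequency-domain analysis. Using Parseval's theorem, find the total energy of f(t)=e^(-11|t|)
Parseval's theorem: E=integral |f(t)|^2 dt=(1/2pi) integral |F(omega)|^2 domega
E=integral_{-inf}^{inf} e^(-22|t|) dt=2*integral_0^inf e^(-22t) dt=2/(2*11)=1/11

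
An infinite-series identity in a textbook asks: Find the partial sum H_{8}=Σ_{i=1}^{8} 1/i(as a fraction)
H_8 = 1 + 1/2 + 1/3 + ... + 1/8
= 761/280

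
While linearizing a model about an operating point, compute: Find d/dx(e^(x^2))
Chain rule: d/dx[e^u]=e^u · u' where u=x^2
u'=2x

Answer: 2x·e^(x^2)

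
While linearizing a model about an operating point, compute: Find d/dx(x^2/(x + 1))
Quotient rule: (f/g)'=(f'g - fg')/g²
f=x^2, f'=2x
g=x+1, g'=1

Answer: (2x·(x+1) - x^2)/(x+1)²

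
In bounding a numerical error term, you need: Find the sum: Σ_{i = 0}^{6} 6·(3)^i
Geometric series: S = a(1 - r^n)/(1 - r)
a = 6, r = 3, n = 7
S = 6(1 - 2187)/-2 = 6558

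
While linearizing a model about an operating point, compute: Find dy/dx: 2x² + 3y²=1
Differentiate: 4x + 6y·(dy/dx) = 0
dy/dx = -4x/(6y) = -(2/3)·(x/y)

Answer: dy/dx = -(2/3)·(x/y)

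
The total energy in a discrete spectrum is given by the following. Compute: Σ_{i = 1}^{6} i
Using formula: Σ i^1 = n(n+1)/2 = 6·7/2 = 21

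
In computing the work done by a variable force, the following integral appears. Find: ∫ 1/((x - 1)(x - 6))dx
Partial fractions: 1/((x-1)(x-6))=A/(x-1) + B/(x-6)
A=-1/5, B=1/5
∫ [-1/5· 1/(x-1) + 1/5· 1/(x-6)] dx
=(1/5)[ln|x-6| - ln|x-1|] + C

Answer: (1/5)·ln|(x-6)/(x-1)| + C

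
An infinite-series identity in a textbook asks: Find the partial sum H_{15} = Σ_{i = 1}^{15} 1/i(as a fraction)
H_15=1+1/2+1/3+...+1/15
=1195757/360360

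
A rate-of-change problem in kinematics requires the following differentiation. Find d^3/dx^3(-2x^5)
Apply power rule 3 times:
d^1: -10x^4
d^2: -40x^3
d^3: -120x^2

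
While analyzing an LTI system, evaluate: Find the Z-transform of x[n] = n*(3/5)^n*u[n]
Using the property Z{n*a^n*u[n]}=az/(z-a)^2
With a=3/5: X(z)=(3/5)z/(z - 3/5)^2, |z| > 3/5

Answer: (3/5)z/(z - 3/5)^2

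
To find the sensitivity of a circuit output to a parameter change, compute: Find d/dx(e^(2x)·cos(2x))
Product rule: (fg)'=f'g+fg'
f=e^(2x), f'=2·e^(2x)
g=cos(2x), g'=-2·sin(2x)

Answer: 2·e^(2x)·cos(2x)-2·e^(2x)·sin(2x)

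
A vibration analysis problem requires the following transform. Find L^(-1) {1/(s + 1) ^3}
L^(-1){1/(s-a)^n} = t^(n-1)·e^(at)/(n-1)!
Here a = -1, n = 3: t^2·e^(-t)/2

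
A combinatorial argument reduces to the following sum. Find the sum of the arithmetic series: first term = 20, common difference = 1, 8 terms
Last term: a_n=20+(8-1)·1=27
Sum=n(a_1+a_n)/2=8(20+27)/2=188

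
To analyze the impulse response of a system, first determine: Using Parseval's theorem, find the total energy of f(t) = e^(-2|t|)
Parseval's theorem: E = integral |f(t)|^2 dt = (1/2pi) integral |F(omega)|^2 domega
E = integral_{-inf}^{inf} e^(-4|t|) dt = 2*integral_0^inf e^(-4t) dt = 2/(2*2) = 1/2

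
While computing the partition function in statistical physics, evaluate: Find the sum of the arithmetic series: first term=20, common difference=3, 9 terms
Last term: a_n=20 + (9 - 1)·3=44
Sum=n(a_1 + a_n)/2=9(20 + 44)/2=288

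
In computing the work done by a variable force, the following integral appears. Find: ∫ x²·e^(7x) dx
Integration by parts twice:
First: u=x², dv=e^(7x) dx => x²e^(7x)/7 - (2/7)∫ xe^(7x) dx
Second (∫ xe^(7x) dx): xe^(7x)/7 - e^(7x)/49
Combining: e^(7x)(x²/7 - 2x/49 + 2/343) + C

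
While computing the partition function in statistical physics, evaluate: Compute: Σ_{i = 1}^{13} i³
Using formula: Σ i^3 = [n(n+1)/2]² = [13·14/2]² = 8281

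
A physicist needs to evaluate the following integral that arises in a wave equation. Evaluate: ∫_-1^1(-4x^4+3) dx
Step 1: Find antiderivative F(x) = (-4/5)x^5+3x
Step 2: F(1) - F(-1) = 11/5 - (-11/5) = 22/5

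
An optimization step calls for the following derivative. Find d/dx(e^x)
Chain rule: d/dx[e^u]=e^u · u' where u=x
u'=1

Answer: 1·e^x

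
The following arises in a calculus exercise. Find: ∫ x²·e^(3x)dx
Integration by parts twice:
First: u = x², dv = e^(3x) dx => x²e^(3x)/3 - (2/3)∫ xe^(3x) dx
Second (∫ xe^(3x) dx): xe^(3x)/3 - e^(3x)/9
Combining: e^(3x)(x²/3 - 2x/9 + 2/27) + C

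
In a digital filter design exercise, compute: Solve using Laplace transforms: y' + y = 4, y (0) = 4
Take L of both sides: sY(s) - 4 + Y(s)=4/s
Y(s)(s + 1)=4/s + 4
Y(s)=4/(s(s + 1)) + 4/(s + 1)
Partial fractions: 4/(s(s + 1))=4/s - 4/(s + 1)
So Y(s)=4/s
Inverse transform (L^(-1){1/s}=1, L^(-1){1/(s + 1)}=e^(-t)):

Answer: y(t)=4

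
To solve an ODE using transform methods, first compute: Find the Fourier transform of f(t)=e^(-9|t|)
Using the standard pair: F{e^(-a|t|)}=2a/(a^2+omega^2)
With a=9: F(omega)=18/(81+omega^2)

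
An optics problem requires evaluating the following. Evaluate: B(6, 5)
B(x,y) = Γ(x)Γ(y)/Γ(x + y) = (x-1)!(y-1)!/(x + y-1)!
B(6,5) = 5!·4!/10! = 1/1260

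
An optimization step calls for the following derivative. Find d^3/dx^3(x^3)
Apply power rule 3 times:
d^1: 3x^2
d^2: 6x
d^3: 6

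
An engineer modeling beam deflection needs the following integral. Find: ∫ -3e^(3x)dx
Since d/dx[e^(3x)] = 3e^(3x), we get -1 e^(3x)+C

Answer: -e^(3x)+C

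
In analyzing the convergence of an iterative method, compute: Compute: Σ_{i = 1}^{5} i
Using formula: Σ i^1 = n(n+1)/2 = 5·6/2 = 15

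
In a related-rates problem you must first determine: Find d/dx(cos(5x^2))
Chain rule: d/dx[cos(u)] = -sin(u)·u' where u = 5x^2
u' = 10x

Answer: -10x·sin(5x^2)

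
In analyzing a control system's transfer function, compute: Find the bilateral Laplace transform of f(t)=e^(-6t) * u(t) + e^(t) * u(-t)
For e^(-6t) * u(t): L=1/(s + 6), Re(s) > -6
For e^(t) * u(-t): L=-1/(s-1), Re(s) < 1
Combined: F(s)=1/(s + 6) - 1/(s-1), -6 < Re(s) < 1

Answer: 1/(s + 6) - 1/(s-1), ROC: -6 < Re(s) < 1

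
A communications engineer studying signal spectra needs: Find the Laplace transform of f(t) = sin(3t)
L{sin(wt)} = w/(s² + w²)
L{sin(3t)} = 3/(s² + 9)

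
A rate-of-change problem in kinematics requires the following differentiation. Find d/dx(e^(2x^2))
Chain rule: d/dx[e^u] = e^u · u' where u = 2x^2
u' = 4x

Answer: 4x·e^(2x^2)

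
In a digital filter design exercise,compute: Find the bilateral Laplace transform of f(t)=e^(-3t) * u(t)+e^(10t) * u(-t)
For e^(-3t)*u(t): L = 1/(s+3), Re(s) > -3
For e^(10t)*u(-t): L = -1/(s-10), Re(s) < 10
Combined: F(s) = 1/(s+3)-1/(s-10), -3 < Re(s) < 10

Answer: 1/(s+3)-1/(s-10), ROC: -3 < Re(s) < 10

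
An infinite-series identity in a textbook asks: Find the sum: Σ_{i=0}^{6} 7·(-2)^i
Geometric series: S=a(1 - r^n)/(1 - r)
a=7, r=-2, n=7
S=7(1+128)/3=301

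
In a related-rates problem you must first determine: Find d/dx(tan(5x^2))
Chain rule: d/dx[tan(u)] = sec²(u)·u' where u = 5x^2
u' = 10x

Answer: 10x·sec²(5x^2)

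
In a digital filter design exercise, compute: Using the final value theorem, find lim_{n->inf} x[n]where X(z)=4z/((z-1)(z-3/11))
Final value theorem: lim x[n] = lim_{z->1} (z-1)*X(z)
(z-1)*X(z) = 4z/(z-3/11)
As z->1: 4/(1-3/11) = 4/(8/11) = 11/2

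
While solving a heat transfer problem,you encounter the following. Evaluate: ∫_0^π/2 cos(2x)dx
Antiderivative: sin(2x)/2
Evaluate at bounds: [sin(2·π/2)/2] - [sin(2·0)/2]
=((0) - (0))/2=0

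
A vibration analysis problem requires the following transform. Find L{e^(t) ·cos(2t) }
First shifting: L{e^(at)f(t)}=F(s-a)
L{cos(2t)}=s/(s²+4)
Shift: (s-1)/((s-1)²+4)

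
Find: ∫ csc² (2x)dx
Since d/dx[-cot(2x)]=2csc²(2x), integral=-cot(2x)/2+C

Answer: (-1/2)cot(2x)+C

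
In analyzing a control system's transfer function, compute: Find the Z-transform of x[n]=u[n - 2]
Using the time-shift property: Z{u[n-2]}=z^(-2)*z/(z-1)
=z^(-1)/(z-1)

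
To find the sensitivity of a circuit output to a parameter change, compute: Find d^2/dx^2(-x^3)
Apply power rule 2 times:
d^1: -3x^2
d^2: -6x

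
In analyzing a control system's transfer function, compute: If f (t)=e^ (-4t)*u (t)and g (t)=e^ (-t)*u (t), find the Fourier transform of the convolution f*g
By the convolution theorem: F{f * g} = F(omega) * G(omega)
F(omega) = 1/(4+j * omega), G(omega) = 1/(1+j * omega)
F{f * g} = 1/((4+j * omega)(1+j * omega))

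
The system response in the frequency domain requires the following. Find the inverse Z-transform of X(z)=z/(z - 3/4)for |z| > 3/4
Standard pair: z/(z-a) <-> a^n * u[n] for causal signals
With a = 3/4: x[n] = (3/4)^n * u[n]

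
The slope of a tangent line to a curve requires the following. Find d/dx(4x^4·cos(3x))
Product rule: (fg)'=f'g+fg'
f=4x^4, f'=16x^3
g=cos(3x), g'=-3·sin(3x)

Answer: 16x^3·cos(3x)-12x^4·sin(3x)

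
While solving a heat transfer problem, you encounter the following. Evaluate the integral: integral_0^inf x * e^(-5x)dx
This is a Gamma integral. Substitute u = 5x (du = 5 dx):
integral_0^inf x*e^(-5x) dx = (1/5^2) integral_0^inf u^1*e^(-u) du
= Gamma(2)/5^2 = 1!/5^2 = 1/25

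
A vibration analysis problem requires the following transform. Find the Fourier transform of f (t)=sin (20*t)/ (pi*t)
sin(W*t)/(pi*t)=(W/pi)*sinc(W*t/pi) is the impulse response of the ideal low-pass filter with cutoff W (here W=20).
Its Fourier transform is a rectangular function:
F(omega)=1 for |omega| < 20, 0 otherwise

Answer: rect(omega/40) [i.e., 1 for |omega| < 20, 0 otherwise]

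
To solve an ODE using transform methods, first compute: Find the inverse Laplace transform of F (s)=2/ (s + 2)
L^(-1){2/(s-a)} = c·e^(at)
Here a = -2, c = 2

Answer: 2e^(-2t)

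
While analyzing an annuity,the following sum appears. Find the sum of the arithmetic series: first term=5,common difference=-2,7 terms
Last term: a_n = 5 + (7 - 1)·-2 = -7
Sum = n(a_1 + a_n)/2 = 7(5 + (-7))/2 = -7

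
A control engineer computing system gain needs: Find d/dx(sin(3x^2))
Chain rule: d/dx[sin(u)]=cos(u)·u' where u=3x^2
u'=6x

Answer: 6x·cos(3x^2)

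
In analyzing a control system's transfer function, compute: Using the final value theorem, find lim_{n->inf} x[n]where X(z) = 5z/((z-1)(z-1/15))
Final value theorem: lim x[n] = lim_{z->1} (z-1)*X(z)
(z-1)*X(z) = 5z/(z-1/15)
As z->1: 5/(1 - 1/15) = 5/(14/15) = 75/14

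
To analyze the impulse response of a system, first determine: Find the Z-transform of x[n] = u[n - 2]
Using the time-shift property: Z{u[n-2]}=z^(-2) * z/(z-1)
=z^(-1)/(z-1)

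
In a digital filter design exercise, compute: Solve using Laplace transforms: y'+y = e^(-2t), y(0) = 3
Take L: sY - 3 + Y = 1/(s + 2)
Y(s + 1) = 1/(s + 2) + 3
Y = 1/((s + 2)(s + 1)) + 3/(s + 1)
Partial fractions: 1/((s + 2)(s + 1)) = -1/(s + 2) + 1/(s + 1)
So Y = -1/(s + 2) + 4/(s + 1)
Inverse Laplace transform (L^(-1){1/(s + 2)} = e^(-2t), L^(-1){1/(s + 1)} = e^(-t)):

Answer: y(t) = -1·e^(-2t) + 4·e^(-t)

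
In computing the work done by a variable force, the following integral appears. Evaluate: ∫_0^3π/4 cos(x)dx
Antiderivative: sin(x)
Evaluate at bounds: [sin(1·3π/4)/1] - [sin(1·0)/1]
= ((√2/2) - (0))/1 = √2/2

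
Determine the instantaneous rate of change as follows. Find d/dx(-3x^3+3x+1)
Power rule: d/dx(ax^n) = n·a·x^(n-1)
Term by term: -9·x^2+3

Answer: -9x^2+3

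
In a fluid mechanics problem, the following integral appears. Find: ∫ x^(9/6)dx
Power rule: ∫ x^(3/2) dx=x^(5/2)/(5/2) + C

Answer: (2/5)·x^(5/2) + C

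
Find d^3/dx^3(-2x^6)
Apply power rule 3 times:
d^1: -12x^5
d^2: -60x^4
d^3: -240x^3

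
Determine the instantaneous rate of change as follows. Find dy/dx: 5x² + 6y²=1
Differentiate: 10x+12y·(dy/dx) = 0
dy/dx = -10x/(12y) = -(5/6)·(x/y)

Answer: dy/dx = -(5/6)·(x/y)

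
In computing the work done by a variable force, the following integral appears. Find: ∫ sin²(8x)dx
Using identity sin²(u) = (1 - cos(2u))/2:
∫ (1 - cos(16x))/2 dx = x/2 - sin(16x)/32 + C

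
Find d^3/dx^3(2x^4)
Apply power rule 3 times:
d^1: 8x^3
d^2: 24x^2
d^3: 48x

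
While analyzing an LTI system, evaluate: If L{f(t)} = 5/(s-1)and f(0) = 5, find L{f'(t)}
L{f'(t)} = s·F(s) - f(0) = 5s/(s-1) - 5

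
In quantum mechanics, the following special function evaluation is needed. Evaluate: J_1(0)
J_n(0) = 0 for all n > 0 (Bessel function of first kind)
J_1(0) = 0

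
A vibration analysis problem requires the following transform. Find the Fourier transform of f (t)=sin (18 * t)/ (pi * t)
sin(W*t)/(pi*t) = (W/pi)*sinc(W*t/pi) is the impulse response of the ideal low-pass filter with cutoff W (here W = 18).
Its Fourier transform is a rectangular function:
F(omega) = 1 for |omega| < 18, 0 otherwise

Answer: rect(omega/36) [i.e., 1 for |omega| < 18, 0 otherwise]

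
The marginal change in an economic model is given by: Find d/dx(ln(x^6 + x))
Chain rule: d/dx[ln(u)] = u'/u where u = x^6+x
u' = 6x^5+1

Answer: (6x^5+1)/(x^6+x)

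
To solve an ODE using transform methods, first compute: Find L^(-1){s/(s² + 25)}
L^(-1){s/(s²+w²)}=cos(wt)
Here w=5

Answer: cos(5t)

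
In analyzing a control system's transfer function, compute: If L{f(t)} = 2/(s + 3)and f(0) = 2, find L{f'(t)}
L{f'(t)}=s·F(s) - f(0)=2s/(s + 3) - 2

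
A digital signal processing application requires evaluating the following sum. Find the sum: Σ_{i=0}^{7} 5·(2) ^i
Geometric series: S = a(1 - r^n)/(1 - r)
a = 5, r = 2, n = 8
S = 5(1 - 256)/-1 = 1275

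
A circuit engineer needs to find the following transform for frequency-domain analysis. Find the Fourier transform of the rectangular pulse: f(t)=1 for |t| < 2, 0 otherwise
F(omega) = integral from -2 to 2 of e^(-j * omega * t) dt
= 2 * sin(2 * omega)/omega = 4 * sinc(2 * omega/pi)

Answer: 2 * sin(2 * omega)/omega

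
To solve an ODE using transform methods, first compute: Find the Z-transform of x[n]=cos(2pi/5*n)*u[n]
Z{cos(w0*n)*u[n]}=z(z - cos(w0))/(z^2 - 2z*cos(w0) + 1)
With w0=2pi/5: X(z)=z(z - cos(2pi/5))/(z^2 - 2z*cos(2pi/5) + 1)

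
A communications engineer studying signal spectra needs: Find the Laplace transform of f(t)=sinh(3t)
L{sinh(at)}=a/(s²-a²)
L{sinh(3t)}=3/(s²-9)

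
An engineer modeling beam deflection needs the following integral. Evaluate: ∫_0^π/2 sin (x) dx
Antiderivative: -cos(x)
Evaluate at bounds: [-cos(1·π/2)/1] - [-cos(1·0)/1]
= (-(0)+(1))/1 = 1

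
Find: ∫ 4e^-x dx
Since d/dx[e^-x]=- e^-x, we get -4e^-x + C

Answer: -4e^-x + C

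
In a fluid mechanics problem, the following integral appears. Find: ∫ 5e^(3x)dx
Since d/dx[e^(3x)] = 3e^(3x), we get 5/3 e^(3x) + C

Answer: (5/3)e^(3x) + C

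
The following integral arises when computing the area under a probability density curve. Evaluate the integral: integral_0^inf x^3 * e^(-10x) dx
This is a Gamma integral. Substitute u=10x (du=10 dx):
integral_0^inf x^3*e^(-10x) dx=(1/10^4) integral_0^inf u^3*e^(-u) du
=Gamma(4)/10^4=3!/10^4=6/10000

Answer: 3/5000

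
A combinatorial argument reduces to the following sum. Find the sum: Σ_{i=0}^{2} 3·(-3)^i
Geometric series: S = a(1 - r^n)/(1 - r)
a = 3, r = -3, n = 3
S = 3(1 + 27)/4 = 21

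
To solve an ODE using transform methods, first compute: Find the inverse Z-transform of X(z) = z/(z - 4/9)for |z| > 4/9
Standard pair: z/(z-a) <-> a^n*u[n] for causal signals
With a=4/9: x[n]=(4/9)^n*u[n]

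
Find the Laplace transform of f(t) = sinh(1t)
L{sinh(at)}=a/(s²-a²)
L{sinh(1t)}=1/(s²-1)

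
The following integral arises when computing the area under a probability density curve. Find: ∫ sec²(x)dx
Since d/dx[tan(x)] = sec²(x), integral = tan(x)+C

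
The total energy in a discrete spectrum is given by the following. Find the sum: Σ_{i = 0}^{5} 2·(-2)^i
Geometric series: S = a(1 - r^n)/(1 - r)
a = 2, r = -2, n = 6
S = 2(1-64)/3 = -42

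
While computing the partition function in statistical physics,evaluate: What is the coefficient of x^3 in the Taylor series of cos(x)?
cos(x) has only even powers. Coefficient of x^3=0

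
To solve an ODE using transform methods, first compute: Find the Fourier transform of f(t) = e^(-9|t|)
Using the standard pair: F{e^(-a|t|)}=2a/(a^2 + omega^2)
With a=9: F(omega)=18/(81 + omega^2)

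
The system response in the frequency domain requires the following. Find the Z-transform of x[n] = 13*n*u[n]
Z{n*u[n]}=z/(z-1)^2
By linearity: Z{13*n*u[n]}=13z/(z-1)^2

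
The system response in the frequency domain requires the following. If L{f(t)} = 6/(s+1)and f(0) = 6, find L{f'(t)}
L{f'(t)}=s·F(s) - f(0)=6s/(s + 1) - 6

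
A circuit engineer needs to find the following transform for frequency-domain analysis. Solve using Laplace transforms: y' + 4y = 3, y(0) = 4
Take L of both sides: sY(s) - 4 + 4Y(s)=3/s
Y(s)(s + 4)=3/s + 4
Y(s)=3/(s(s + 4)) + 4/(s + 4)
Partial fractions: 3/(s(s + 4))=(3/4)/s - (3/4)/(s + 4)
So Y(s)=(3/4)/s + (13/4)/(s + 4)
Inverse transform (L^(-1){1/s}=1, L^(-1){1/(s + 4)}=e^(-4t)):

Answer: y(t)=3/4 + (13/4)·e^(-4t)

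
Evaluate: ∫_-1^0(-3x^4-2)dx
Step 1: Find antiderivative F(x) = (-3/5)x^5-2x
Step 2: F(0) - F(-1) = 0 - (13/5) = -13/5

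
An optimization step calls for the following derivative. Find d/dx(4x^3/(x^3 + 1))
Quotient rule: (f/g)' = (f'g - fg')/g²
f = 4x^3, f' = 12x^2
g = x^3 + 1, g' = 3x^2

Answer: (12x^2·(x^3 + 1) - 12x^5)/(x^3 + 1)²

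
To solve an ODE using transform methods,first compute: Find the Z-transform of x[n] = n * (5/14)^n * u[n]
Using the property Z{n * a^n * u[n]}=az/(z-a)^2
With a=5/14: X(z)=(5/14)z/(z - 5/14)^2, |z| > 5/14

Answer: (5/14)z/(z - 5/14)^2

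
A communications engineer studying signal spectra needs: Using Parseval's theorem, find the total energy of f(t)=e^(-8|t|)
Parseval's theorem: E = integral |f(t)|^2 dt = (1/2pi) integral |F(omega)|^2 domega
E = integral_{-inf}^{inf} e^(-16|t|) dt = 2*integral_0^inf e^(-16t) dt = 2/(2*8) = 1/8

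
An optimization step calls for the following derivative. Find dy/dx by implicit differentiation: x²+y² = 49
Differentiate both sides: 2x+2y·(dy/dx) = 0
Solve: dy/dx = -2x/(2y) = -x/y

Answer: dy/dx = -x/y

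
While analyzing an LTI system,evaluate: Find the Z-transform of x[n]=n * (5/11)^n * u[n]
Using the property Z{n*a^n*u[n]} = az/(z-a)^2
With a = 5/11: X(z) = (5/11)z/(z - 5/11)^2, |z| > 5/11

Answer: (5/11)z/(z - 5/11)^2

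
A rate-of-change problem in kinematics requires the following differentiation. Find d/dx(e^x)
Chain rule: d/dx[e^u] = e^u · u' where u = x
u' = 1

Answer: 1·e^x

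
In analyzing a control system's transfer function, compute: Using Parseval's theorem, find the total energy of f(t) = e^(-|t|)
Parseval's theorem: E=integral |f(t)|^2 dt=(1/2pi) integral |F(omega)|^2 domega
E=integral_{-inf}^{inf} e^(-2|t|) dt=2 * integral_0^inf e^(-2t) dt=2/(2 * 1)=1/1

Answer: 1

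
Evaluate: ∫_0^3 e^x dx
Antiderivative: e^x
Evaluate: (e^3 - 1)

Answer: e^3 - 1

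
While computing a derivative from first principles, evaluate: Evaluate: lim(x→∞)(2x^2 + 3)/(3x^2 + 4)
Divide numerator and denominator by x^2:
lim (2 + 3/x^2)/(3 + 4/x^2) = 2/3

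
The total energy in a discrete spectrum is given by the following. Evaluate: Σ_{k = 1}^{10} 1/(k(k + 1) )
Partial fractions: 1/(k(k + 1))=1/k - 1/(k + 1)
Telescoping sum: 1(1 - 1/11)=1·10/11

Answer: 10/11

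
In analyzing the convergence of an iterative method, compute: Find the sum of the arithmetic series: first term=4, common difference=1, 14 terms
Last term: a_n = 4 + (14 - 1)·1 = 17
Sum = n(a_1 + a_n)/2 = 14(4 + 17)/2 = 147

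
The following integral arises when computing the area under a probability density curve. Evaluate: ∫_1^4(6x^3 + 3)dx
Step 1: Find antiderivative F(x) = (3/2)x^4+3x
Step 2: F(4) - F(1) = 396 - (9/2) = 783/2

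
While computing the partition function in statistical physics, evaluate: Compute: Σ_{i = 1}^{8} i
Using formula: Σ i^1 = n(n + 1)/2 = 8·9/2 = 36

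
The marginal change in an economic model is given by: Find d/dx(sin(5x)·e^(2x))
Product rule: (fg)'=f'g+fg'
f=sin(5x), f'=5·cos(5x)
g=e^(2x), g'=2·e^(2x)

Answer: 5·cos(5x)·e^(2x)+2·sin(5x)·e^(2x)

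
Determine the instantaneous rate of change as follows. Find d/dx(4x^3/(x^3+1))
Quotient rule: (f/g)'=(f'g - fg')/g²
f=4x^3, f'=12x^2
g=x^3 + 1, g'=3x^2

Answer: (12x^2·(x^3 + 1) - 12x^5)/(x^3 + 1)²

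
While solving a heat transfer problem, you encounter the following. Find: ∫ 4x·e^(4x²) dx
Let u = 4x², du = 8x dx
∫ (1/2)e^u du = e^u/2 + C

Answer: e^(4x²)/2 + C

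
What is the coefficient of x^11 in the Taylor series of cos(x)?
cos(x) has only even powers. Coefficient of x^11=0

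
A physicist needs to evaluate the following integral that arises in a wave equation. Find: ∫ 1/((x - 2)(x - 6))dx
Partial fractions: 1/((x-2)(x-6))=A/(x-2) + B/(x-6)
A=-1/4, B=1/4
∫ [-1/4· 1/(x-2) + 1/4· 1/(x-6)] dx
=(1/4)[ln|x-6| - ln|x-2|] + C

Answer: (1/4)·ln|(x-6)/(x-2)| + C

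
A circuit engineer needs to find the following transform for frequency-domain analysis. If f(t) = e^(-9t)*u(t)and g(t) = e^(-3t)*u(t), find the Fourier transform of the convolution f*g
By the convolution theorem: F{f*g}=F(omega)*G(omega)
F(omega)=1/(9+j*omega), G(omega)=1/(3+j*omega)
F{f*g}=1/((9+j*omega)(3+j*omega))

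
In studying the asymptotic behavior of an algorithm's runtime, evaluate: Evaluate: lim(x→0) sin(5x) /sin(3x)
sin(u) ≈ u for small u:
sin(5x)/sin(3x) ≈ 5x/(3x)=5/3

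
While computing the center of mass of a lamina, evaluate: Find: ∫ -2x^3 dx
Using power rule: ∫ -2x^3 dx = -2/4 x^4+C = (-1/2)x^4+C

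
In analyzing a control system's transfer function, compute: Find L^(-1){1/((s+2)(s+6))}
Partial fractions: 1/((s+2)(s+6)) = A/(s+2)+B/(s+6)
Cover-up: A = 1/(s+6)|_{s = -2} = 1/4; B = 1/(s+2)|_{s = -6} = -1/4
L^(-1) = (1/4)e^(-2t) - (1/4)e^(-6t)

Answer: (1/4)(e^(-2t) - e^(-6t))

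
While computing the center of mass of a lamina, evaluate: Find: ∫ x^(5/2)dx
Power rule: ∫ x^(5/2) dx=x^(7/2)/(7/2)+C

Answer: (2/7)·x^(7/2)+C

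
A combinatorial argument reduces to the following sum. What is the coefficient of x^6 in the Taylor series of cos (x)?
cos(x)=Σ (-1)^k x^(2k)/(2k)!
For x^6: (-1)^3/6!=-1/720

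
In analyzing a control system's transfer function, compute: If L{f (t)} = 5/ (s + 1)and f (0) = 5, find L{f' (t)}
L{f'(t)} = s·F(s) - f(0) = 5s/(s+1)-5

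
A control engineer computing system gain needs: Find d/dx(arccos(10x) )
d/dx[arccos(u)]=-u'/√(1-u²), u=10x, u'=10

Answer: -10/√(1-100x²)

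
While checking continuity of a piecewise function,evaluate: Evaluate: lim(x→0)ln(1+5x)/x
L'Hôpital (0/0): lim 5/(1+5x) / 1=5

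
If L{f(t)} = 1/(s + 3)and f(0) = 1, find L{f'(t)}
L{f'(t)}=s·F(s) - f(0)=s/(s + 3) - 1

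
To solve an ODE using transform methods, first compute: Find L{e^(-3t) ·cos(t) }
First shifting: L{e^(at)f(t)}=F(s-a)
L{cos(t)}=s/(s²+1)
Shift: (s+3)/((s+3)²+1)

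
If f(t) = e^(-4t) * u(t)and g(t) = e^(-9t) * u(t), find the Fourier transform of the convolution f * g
By the convolution theorem: F{f * g} = F(omega) * G(omega)
F(omega) = 1/(4+j * omega), G(omega) = 1/(9+j * omega)
F{f * g} = 1/((4+j * omega)(9+j * omega))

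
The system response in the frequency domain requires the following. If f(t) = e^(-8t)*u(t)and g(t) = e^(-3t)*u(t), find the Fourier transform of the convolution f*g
By the convolution theorem: F{f*g} = F(omega)*G(omega)
F(omega) = 1/(8+j*omega), G(omega) = 1/(3+j*omega)
F{f*g} = 1/((8+j*omega)(3+j*omega))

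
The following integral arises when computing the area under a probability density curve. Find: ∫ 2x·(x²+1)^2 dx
Let u=x² + 1, du=2x dx
∫ u^2 du=u^3/3 + C

Answer: (x² + 1)^3/3 + C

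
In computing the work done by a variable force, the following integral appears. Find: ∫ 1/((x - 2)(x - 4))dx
Partial fractions: 1/((x-2)(x-4)) = A/(x-2) + B/(x-4)
A = -1/2, B = 1/2
∫ [-1/2· 1/(x-2) + 1/2· 1/(x-4)] dx
= (1/2)[ln|x-4| - ln|x-2|] + C

Answer: (1/2)·ln|(x-4)/(x-2)| + C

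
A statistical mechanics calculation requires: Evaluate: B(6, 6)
B(x,y) = Γ(x)Γ(y)/Γ(x + y) = (x-1)!(y-1)!/(x + y-1)!
B(6,6) = 5!·5!/11! = 1/2772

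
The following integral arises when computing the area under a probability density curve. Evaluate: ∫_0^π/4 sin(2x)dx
Antiderivative: -cos(2x)/2
Evaluate at bounds: [-cos(2·π/4)/2] - [-cos(2·0)/2]
= (-(0)+(1))/2 = 1/2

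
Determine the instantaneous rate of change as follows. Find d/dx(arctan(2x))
d/dx[arctan(u)] = u'/(1 + u²), u = 2x, u' = 2

Answer: 2/(1 + 4x²)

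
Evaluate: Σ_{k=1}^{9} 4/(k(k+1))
Partial fractions: 4/(k(k + 1)) = 4/k - 4/(k + 1)
Telescoping sum: 4(1 - 1/10) = 4·9/10

Answer: 18/5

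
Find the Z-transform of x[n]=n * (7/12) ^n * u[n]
Using the property Z{n * a^n * u[n]}=az/(z-a)^2
With a=7/12: X(z)=(7/12)z/(z - 7/12)^2, |z| > 7/12

Answer: (7/12)z/(z - 7/12)^2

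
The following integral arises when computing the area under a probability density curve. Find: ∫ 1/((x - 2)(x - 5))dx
Partial fractions: 1/((x-2)(x-5))=A/(x-2)+B/(x-5)
A=-1/3, B=1/3
∫ [-1/3· 1/(x-2)+1/3· 1/(x-5)] dx
=(1/3)[ln|x-5| - ln|x-2|]+C

Answer: (1/3)·ln|(x-5)/(x-2)|+C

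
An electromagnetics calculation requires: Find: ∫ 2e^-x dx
Since d/dx[e^-x]=- e^-x, we get -2e^-x + C

Answer: -2e^-x + C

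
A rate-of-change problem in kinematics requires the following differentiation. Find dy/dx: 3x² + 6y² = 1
Differentiate: 6x + 12y·(dy/dx)=0
dy/dx=-6x/(12y)=-(1/2)·(x/y)

Answer: dy/dx=-(1/2)·(x/y)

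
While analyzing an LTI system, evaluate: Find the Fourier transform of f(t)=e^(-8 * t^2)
The Fourier transform of a Gaussian e^(-a * t^2) is sqrt(pi/a) * e^(-omega^2/(4a)).
With a = 8: F(omega) = sqrt(pi/8) * e^(-omega^2/32)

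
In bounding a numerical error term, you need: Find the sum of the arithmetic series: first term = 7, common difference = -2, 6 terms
Last term: a_n=7+(6-1)·-2=-3
Sum=n(a_1+a_n)/2=6(7+(-3))/2=12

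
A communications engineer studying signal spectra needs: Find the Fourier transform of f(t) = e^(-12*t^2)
The Fourier transform of a Gaussian e^(-a * t^2) is sqrt(pi/a) * e^(-omega^2/(4a)).
With a = 12: F(omega) = sqrt(pi/12) * e^(-omega^2/48)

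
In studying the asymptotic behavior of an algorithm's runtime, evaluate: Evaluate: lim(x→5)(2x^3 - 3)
Polynomial is continuous, so substitute x = 5:
2·5^3-3 = 247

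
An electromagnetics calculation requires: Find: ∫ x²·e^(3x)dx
Integration by parts twice:
First: u = x², dv = e^(3x) dx => x²e^(3x)/3 - (2/3)∫ xe^(3x) dx
Second (∫ xe^(3x) dx): xe^(3x)/3 - e^(3x)/9
Combining: e^(3x)(x²/3-2x/9+2/27)+C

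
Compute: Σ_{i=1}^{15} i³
Using formula: Σ i^3=[n(n+1)/2]²=[15·16/2]²=14400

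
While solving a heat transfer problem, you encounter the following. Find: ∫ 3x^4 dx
Using power rule: ∫ 3x^4 dx=3/5 x^5 + C=(3/5)x^5 + C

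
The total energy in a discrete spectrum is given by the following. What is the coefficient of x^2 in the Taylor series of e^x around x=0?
Taylor series of e^x = Σ x^n/n!
Coefficient of x^2 = 1/2! = 1/2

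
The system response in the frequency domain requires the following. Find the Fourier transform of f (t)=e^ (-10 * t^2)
The Fourier transform of a Gaussian e^(-a * t^2) is sqrt(pi/a) * e^(-omega^2/(4a)).
With a=10: F(omega)=sqrt(pi/10) * e^(-omega^2/40)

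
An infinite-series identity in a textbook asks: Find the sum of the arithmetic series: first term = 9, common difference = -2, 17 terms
Last term: a_n = 9 + (17 - 1)·-2 = -23
Sum = n(a_1 + a_n)/2 = 17(9 + (-23))/2 = -119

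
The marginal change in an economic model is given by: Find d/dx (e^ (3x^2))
Chain rule: d/dx[e^u]=e^u · u' where u=3x^2
u'=6x

Answer: 6x·e^(3x^2)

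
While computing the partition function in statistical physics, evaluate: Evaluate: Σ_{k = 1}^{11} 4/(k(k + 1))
Partial fractions: 4/(k(k + 1)) = 4/k - 4/(k + 1)
Telescoping sum: 4(1 - 1/12) = 4·11/12

Answer: 11/3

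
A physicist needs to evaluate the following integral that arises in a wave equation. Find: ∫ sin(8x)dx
Using substitution u = 8x: ∫ sin(u) du/8 = -cos(u)/8 + C

Answer: (-1/8)cos(8x) + C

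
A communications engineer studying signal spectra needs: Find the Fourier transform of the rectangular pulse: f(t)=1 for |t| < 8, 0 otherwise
F(omega)=integral from -8 to 8 of e^(-j * omega * t) dt
=2 * sin(8 * omega)/omega=16 * sinc(8 * omega/pi)

Answer: 2 * sin(8 * omega)/omega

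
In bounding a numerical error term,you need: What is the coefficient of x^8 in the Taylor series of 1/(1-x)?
1/(1-x) = Σ x^n for |x|<1
All coefficients are 1

Answer: 1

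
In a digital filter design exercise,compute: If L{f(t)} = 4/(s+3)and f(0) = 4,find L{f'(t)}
L{f'(t)} = s·F(s) - f(0) = 4s/(s + 3) - 4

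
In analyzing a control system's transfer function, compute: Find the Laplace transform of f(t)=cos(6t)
L{cos(wt)} = s/(s² + w²)
L{cos(6t)} = s/(s² + 36)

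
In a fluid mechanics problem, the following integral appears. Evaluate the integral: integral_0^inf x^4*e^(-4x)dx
This is a Gamma integral. Substitute u=4x (du=4 dx):
integral_0^inf x^4 * e^(-4x) dx=(1/4^5) integral_0^inf u^4 * e^(-u) du
=Gamma(5)/4^5=4!/4^5=24/1024

Answer: 3/128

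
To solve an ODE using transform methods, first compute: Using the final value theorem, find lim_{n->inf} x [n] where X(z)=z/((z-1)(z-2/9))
Final value theorem: lim x[n]=lim_{z->1} (z-1)*X(z)
(z-1)*X(z)=z/(z-2/9)
As z->1: 1/(1-2/9)=1/(7/9)=9/7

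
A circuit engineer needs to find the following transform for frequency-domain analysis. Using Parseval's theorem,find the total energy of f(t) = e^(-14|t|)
Parseval's theorem: E=integral |f(t)|^2 dt=(1/2pi) integral |F(omega)|^2 domega
E=integral_{-inf}^{inf} e^(-28|t|) dt=2*integral_0^inf e^(-28t) dt=2/(2*14)=1/14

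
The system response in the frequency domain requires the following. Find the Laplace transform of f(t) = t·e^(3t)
L{t·e^(at)} = 1/(s-a)²
L{t·e^(3t)} = 1/(s-3)²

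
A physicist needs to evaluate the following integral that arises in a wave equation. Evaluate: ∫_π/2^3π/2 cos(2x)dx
Antiderivative: sin(2x)/2
Evaluate at bounds: [sin(2·3π/2)/2] - [sin(2·π/2)/2]
= ((0) - (0))/2 = 0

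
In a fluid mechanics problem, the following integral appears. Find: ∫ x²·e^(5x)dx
Integration by parts twice:
First: u = x², dv = e^(5x) dx => x²e^(5x)/5 - (2/5)∫ xe^(5x) dx
Second (∫ xe^(5x) dx): xe^(5x)/5 - e^(5x)/25
Combining: e^(5x)(x²/5-2x/25+2/125)+C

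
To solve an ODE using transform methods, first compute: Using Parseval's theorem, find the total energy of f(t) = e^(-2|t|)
Parseval's theorem: E=integral |f(t)|^2 dt=(1/2pi) integral |F(omega)|^2 domega
E=integral_{-inf}^{inf} e^(-4|t|) dt=2 * integral_0^inf e^(-4t) dt=2/(2 * 2)=1/2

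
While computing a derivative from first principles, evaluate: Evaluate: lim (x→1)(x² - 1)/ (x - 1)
Factor: (x² - 1)=(x-1)(x + 1)
Cancel (x-1): lim(x→1) (x + 1)=2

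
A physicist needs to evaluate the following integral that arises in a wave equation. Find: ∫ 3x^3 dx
Using power rule: ∫ 3x^3 dx=3/4 x^4+C=(3/4)x^4+C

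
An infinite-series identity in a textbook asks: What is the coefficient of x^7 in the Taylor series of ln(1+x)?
ln(1+x)=Σ (-1)^(n+1) x^n/n
Coefficient of x^7=(-1)^8/7=1/7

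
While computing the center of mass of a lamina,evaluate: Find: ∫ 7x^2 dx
Using power rule: ∫ 7x^2 dx=7/3 x^3 + C=(7/3)x^3 + C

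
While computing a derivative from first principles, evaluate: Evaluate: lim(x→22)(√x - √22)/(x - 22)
Multiply by conjugate (√x+√22)/(√x+√22):
= (x - 22)/((x - 22)(√x+√22)) = 1/(√x+√22)
As x → 22: 1/(2√22)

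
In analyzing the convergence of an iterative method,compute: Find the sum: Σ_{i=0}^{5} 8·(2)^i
Geometric series: S=a(1 - r^n)/(1 - r)
a=8, r=2, n=6
S=8(1-64)/-1=504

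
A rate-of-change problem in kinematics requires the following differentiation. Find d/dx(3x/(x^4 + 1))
Quotient rule: (f/g)'=(f'g - fg')/g²
f=3x, f'=3
g=x^4 + 1, g'=4x^3

Answer: (3·(x^4 + 1) - 12x^4)/(x^4 + 1)²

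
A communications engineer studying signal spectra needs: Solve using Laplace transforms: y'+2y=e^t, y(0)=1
Take L: sY - 1+2Y=1/(s-1)
Y(s+2)=1/(s-1)+1
Y=1/((s-1)(s+2))+1/(s+2)
Partial fractions: 1/((s-1)(s+2))=(1/3)/(s-1) - (1/3)/(s+2)
So Y=(1/3)/(s-1)+(2/3)/(s+2)
Inverse Laplace transform (L^(-1){1/(s-1)}=e^t, L^(-1){1/(s+2)}=e^(-2t)):

Answer: y(t)=(1/3)·e^t+(2/3)·e^(-2t)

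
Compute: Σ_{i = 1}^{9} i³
Using formula: Σ i^3 = [n(n+1)/2]² = [9·10/2]² = 2025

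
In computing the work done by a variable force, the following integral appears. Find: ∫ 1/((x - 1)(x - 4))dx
Partial fractions: 1/((x-1)(x-4)) = A/(x-1) + B/(x-4)
A = -1/3, B = 1/3
∫ [-1/3· 1/(x-1) + 1/3· 1/(x-4)] dx
= (1/3)[ln|x-4| - ln|x-1|] + C

Answer: (1/3)·ln|(x-4)/(x-1)| + C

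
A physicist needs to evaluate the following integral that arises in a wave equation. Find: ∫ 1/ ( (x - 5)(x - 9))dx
Partial fractions: 1/((x-5)(x-9)) = A/(x-5) + B/(x-9)
A = -1/4, B = 1/4
∫ [-1/4· 1/(x-5) + 1/4· 1/(x-9)] dx
= (1/4)[ln|x-9| - ln|x-5|] + C

Answer: (1/4)·ln|(x-9)/(x-5)| + C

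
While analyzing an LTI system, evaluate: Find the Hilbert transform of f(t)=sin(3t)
The Hilbert transform shifts each frequency component by -pi/2.
H{sin(wt)}=-cos(wt)
With w=3: H{sin(3t)}=-cos(3t)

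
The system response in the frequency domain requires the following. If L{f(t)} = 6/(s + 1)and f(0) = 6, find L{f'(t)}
L{f'(t)}=s·F(s) - f(0)=6s/(s+1)-6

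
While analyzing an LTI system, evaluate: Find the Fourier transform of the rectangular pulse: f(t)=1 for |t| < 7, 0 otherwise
F(omega) = integral from -7 to 7 of e^(-j*omega*t) dt
= 2*sin(7*omega)/omega = 14*sinc(7*omega/pi)

Answer: 2*sin(7*omega)/omega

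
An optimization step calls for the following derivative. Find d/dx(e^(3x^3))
Chain rule: d/dx[e^u]=e^u · u' where u=3x^3
u'=9x^2

Answer: 9x^2·e^(3x^3)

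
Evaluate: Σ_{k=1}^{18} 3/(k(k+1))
Partial fractions: 3/(k(k+1)) = 3/k - 3/(k+1)
Telescoping sum: 3(1-1/19) = 3·18/19

Answer: 54/19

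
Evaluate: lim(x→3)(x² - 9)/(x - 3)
Factor: (x² - 9)=(x-3)(x + 3)
Cancel (x-3): lim(x→3) (x + 3)=6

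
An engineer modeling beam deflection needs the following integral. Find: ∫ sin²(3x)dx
Using identity sin²(u)=(1 - cos(2u))/2:
∫ (1 - cos(6x))/2 dx=x/2 - sin(6x)/12+C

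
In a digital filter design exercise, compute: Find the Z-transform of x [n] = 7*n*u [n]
Z{n * u[n]}=z/(z-1)^2
By linearity: Z{7 * n * u[n]}=7z/(z-1)^2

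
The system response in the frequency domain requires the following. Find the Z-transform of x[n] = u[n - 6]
Using the time-shift property: Z{u[n-6]} = z^(-6)*z/(z-1)
= z^(-5)/(z-1)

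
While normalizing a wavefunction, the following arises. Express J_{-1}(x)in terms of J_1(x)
For integer n: J_{-n}(x) = (-1)^n J_n(x)
With n = 1: J_{-1}(x) = (-1)^1 J_1(x) = -J_1(x)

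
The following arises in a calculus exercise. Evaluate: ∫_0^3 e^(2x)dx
Antiderivative: (1/2)e^(2x)
Evaluate: (1/2)(e^6 - 1)

Answer: (e^6 - 1)/2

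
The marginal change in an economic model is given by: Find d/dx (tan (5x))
Chain rule: d/dx[tan(u)]=sec²(u)·u' where u=5x
u'=5

Answer: 5·sec²(5x)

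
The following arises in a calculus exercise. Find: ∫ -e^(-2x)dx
Since d/dx[e^(-2x)] = -2e^(-2x), we get 1/2 e^(-2x) + C

Answer: (1/2)e^(-2x) + C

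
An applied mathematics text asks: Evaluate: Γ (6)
Γ(n) = (n-1)! for positive integers
Γ(6) = 5! = 120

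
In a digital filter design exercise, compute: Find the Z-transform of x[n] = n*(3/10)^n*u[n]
Using the property Z{n*a^n*u[n]} = az/(z-a)^2
With a = 3/10: X(z) = (3/10)z/(z - 3/10)^2, |z| > 3/10

Answer: (3/10)z/(z - 3/10)^2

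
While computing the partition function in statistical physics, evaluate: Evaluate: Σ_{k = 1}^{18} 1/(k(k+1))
Partial fractions: 1/(k(k + 1)) = 1/k - 1/(k + 1)
Telescoping sum: 1(1 - 1/19) = 1·18/19

Answer: 18/19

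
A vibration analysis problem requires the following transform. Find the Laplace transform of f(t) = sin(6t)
L{sin(wt)} = w/(s² + w²)
L{sin(6t)} = 6/(s² + 36)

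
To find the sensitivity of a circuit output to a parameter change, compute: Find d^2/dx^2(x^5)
Apply power rule 2 times:
d^1: 5x^4
d^2: 20x^3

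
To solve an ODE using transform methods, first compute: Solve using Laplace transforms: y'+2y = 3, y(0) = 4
Take L of both sides: sY(s)-4+2Y(s)=3/s
Y(s)(s+2)=3/s+4
Y(s)=3/(s(s+2))+4/(s+2)
Partial fractions: 3/(s(s+2))=(3/2)/s - (3/2)/(s+2)
So Y(s)=(3/2)/s+(5/2)/(s+2)
Inverse transform (L^(-1){1/s}=1, L^(-1){1/(s+2)}=e^(-2t)):

Answer: y(t)=3/2+(5/2)·e^(-2t)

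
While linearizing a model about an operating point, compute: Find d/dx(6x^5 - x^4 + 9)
Power rule: d/dx(ax^n)=n·a·x^(n-1)
Term by term: 30·x^4 - 4·x^3

Answer: 30x^4 - 4x^3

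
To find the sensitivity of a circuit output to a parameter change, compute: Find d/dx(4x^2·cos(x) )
Product rule: (fg)' = f'g + fg'
f = 4x^2, f' = 8x
g = cos(x), g' = -sin(x)

Answer: 8x·cos(x) - 4x^2·sin(x)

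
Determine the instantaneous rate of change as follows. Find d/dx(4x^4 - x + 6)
Power rule: d/dx(ax^n) = n·a·x^(n-1)
Term by term: 16·x^3-1

Answer: 16x^3-1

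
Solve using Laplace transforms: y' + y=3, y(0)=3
Take L of both sides: sY(s)-3+Y(s) = 3/s
Y(s)(s+1) = 3/s+3
Y(s) = 3/(s(s+1))+3/(s+1)
Partial fractions: 3/(s(s+1)) = 3/s - 3/(s+1)
So Y(s) = 3/s
Inverse transform (L^(-1){1/s} = 1, L^(-1){1/(s+1)} = e^(-t)):

Answer: y(t) = 3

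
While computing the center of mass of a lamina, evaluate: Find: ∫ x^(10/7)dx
Power rule: ∫ x^(10/7) dx=x^(17/7)/(17/7) + C

Answer: (7/17)·x^(17/7) + C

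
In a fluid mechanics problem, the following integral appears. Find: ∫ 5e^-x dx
Since d/dx[e^-x] = - e^-x, we get -5e^-x + C

Answer: -5e^-x + C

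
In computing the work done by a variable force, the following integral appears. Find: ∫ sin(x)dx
Using standard integral: ∫ sin(x) dx = -cos(x)+C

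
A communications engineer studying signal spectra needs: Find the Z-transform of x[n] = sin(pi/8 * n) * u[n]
Z{sin(w0*n)*u[n]} = z*sin(w0)/(z^2 - 2z*cos(w0) + 1)
With w0 = pi/8: X(z) = z*sin(pi/8)/(z^2 - 2z*cos(pi/8) + 1)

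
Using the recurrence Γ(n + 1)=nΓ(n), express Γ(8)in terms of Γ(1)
Γ(8) = 7Γ(7) = 7·6Γ(6) = ... = 7!·Γ(1) = 5040·Γ(1)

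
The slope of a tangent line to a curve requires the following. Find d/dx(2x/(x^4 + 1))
Quotient rule: (f/g)' = (f'g - fg')/g²
f = 2x, f' = 2
g = x^4+1, g' = 4x^3

Answer: (2·(x^4+1)-8x^4)/(x^4+1)²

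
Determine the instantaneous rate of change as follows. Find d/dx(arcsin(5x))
d/dx[arcsin(u)] = u'/√(1-u²), u = 5x, u' = 5

Answer: 5/√(1 - 25x²)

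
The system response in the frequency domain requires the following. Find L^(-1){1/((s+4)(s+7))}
Partial fractions: 1/((s+4)(s+7)) = A/(s+4)+B/(s+7)
Cover-up: A = 1/(s+7)|_{s = -4} = 1/3; B = 1/(s+4)|_{s = -7} = -1/3
L^(-1) = (1/3)e^(-4t) - (1/3)e^(-7t)

Answer: (1/3)(e^(-4t) - e^(-7t))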